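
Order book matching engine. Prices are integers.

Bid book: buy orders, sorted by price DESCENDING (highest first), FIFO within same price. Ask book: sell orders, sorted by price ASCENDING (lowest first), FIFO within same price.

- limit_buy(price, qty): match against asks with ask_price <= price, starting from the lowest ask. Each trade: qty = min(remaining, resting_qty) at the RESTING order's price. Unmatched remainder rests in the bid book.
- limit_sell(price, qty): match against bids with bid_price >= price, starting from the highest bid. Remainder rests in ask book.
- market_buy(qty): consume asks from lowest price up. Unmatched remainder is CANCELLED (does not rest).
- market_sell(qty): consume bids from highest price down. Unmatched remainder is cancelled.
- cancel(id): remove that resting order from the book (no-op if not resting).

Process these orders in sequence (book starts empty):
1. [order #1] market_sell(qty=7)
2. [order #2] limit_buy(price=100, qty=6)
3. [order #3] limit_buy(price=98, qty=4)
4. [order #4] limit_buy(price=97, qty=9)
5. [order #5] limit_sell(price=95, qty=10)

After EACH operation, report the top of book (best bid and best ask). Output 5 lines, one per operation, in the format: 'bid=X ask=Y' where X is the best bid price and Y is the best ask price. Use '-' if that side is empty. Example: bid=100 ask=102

Answer: bid=- ask=-
bid=100 ask=-
bid=100 ask=-
bid=100 ask=-
bid=97 ask=-

Derivation:
After op 1 [order #1] market_sell(qty=7): fills=none; bids=[-] asks=[-]
After op 2 [order #2] limit_buy(price=100, qty=6): fills=none; bids=[#2:6@100] asks=[-]
After op 3 [order #3] limit_buy(price=98, qty=4): fills=none; bids=[#2:6@100 #3:4@98] asks=[-]
After op 4 [order #4] limit_buy(price=97, qty=9): fills=none; bids=[#2:6@100 #3:4@98 #4:9@97] asks=[-]
After op 5 [order #5] limit_sell(price=95, qty=10): fills=#2x#5:6@100 #3x#5:4@98; bids=[#4:9@97] asks=[-]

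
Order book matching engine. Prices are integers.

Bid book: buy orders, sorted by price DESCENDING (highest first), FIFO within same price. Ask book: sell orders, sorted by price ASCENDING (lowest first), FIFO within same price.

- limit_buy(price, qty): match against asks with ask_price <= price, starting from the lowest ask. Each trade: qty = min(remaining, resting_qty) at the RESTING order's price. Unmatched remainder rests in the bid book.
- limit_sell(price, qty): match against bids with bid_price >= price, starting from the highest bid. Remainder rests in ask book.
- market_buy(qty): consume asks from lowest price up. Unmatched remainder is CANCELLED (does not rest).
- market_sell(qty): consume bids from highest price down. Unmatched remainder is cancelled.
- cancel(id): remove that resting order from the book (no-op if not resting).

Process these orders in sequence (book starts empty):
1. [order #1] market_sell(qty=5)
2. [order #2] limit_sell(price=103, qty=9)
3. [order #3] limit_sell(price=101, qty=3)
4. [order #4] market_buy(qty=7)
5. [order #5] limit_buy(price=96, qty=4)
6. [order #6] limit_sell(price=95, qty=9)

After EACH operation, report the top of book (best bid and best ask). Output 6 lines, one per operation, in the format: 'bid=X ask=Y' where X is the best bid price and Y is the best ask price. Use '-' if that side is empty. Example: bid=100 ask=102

After op 1 [order #1] market_sell(qty=5): fills=none; bids=[-] asks=[-]
After op 2 [order #2] limit_sell(price=103, qty=9): fills=none; bids=[-] asks=[#2:9@103]
After op 3 [order #3] limit_sell(price=101, qty=3): fills=none; bids=[-] asks=[#3:3@101 #2:9@103]
After op 4 [order #4] market_buy(qty=7): fills=#4x#3:3@101 #4x#2:4@103; bids=[-] asks=[#2:5@103]
After op 5 [order #5] limit_buy(price=96, qty=4): fills=none; bids=[#5:4@96] asks=[#2:5@103]
After op 6 [order #6] limit_sell(price=95, qty=9): fills=#5x#6:4@96; bids=[-] asks=[#6:5@95 #2:5@103]

Answer: bid=- ask=-
bid=- ask=103
bid=- ask=101
bid=- ask=103
bid=96 ask=103
bid=- ask=95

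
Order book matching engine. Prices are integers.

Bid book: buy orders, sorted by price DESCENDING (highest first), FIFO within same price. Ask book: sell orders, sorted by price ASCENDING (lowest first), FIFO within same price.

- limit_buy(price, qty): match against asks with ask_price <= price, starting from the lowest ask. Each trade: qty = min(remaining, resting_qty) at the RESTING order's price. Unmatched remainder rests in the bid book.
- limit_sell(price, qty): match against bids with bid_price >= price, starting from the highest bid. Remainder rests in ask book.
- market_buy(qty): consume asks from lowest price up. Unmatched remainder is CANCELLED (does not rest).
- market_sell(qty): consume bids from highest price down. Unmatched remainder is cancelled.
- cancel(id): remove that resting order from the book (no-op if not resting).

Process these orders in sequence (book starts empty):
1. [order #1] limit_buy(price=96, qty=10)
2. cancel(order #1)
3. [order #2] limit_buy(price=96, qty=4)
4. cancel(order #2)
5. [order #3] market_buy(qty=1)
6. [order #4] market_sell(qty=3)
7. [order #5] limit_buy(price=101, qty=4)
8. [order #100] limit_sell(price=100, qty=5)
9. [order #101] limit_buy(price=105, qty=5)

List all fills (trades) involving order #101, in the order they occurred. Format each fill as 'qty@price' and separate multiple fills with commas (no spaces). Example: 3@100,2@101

Answer: 1@100

Derivation:
After op 1 [order #1] limit_buy(price=96, qty=10): fills=none; bids=[#1:10@96] asks=[-]
After op 2 cancel(order #1): fills=none; bids=[-] asks=[-]
After op 3 [order #2] limit_buy(price=96, qty=4): fills=none; bids=[#2:4@96] asks=[-]
After op 4 cancel(order #2): fills=none; bids=[-] asks=[-]
After op 5 [order #3] market_buy(qty=1): fills=none; bids=[-] asks=[-]
After op 6 [order #4] market_sell(qty=3): fills=none; bids=[-] asks=[-]
After op 7 [order #5] limit_buy(price=101, qty=4): fills=none; bids=[#5:4@101] asks=[-]
After op 8 [order #100] limit_sell(price=100, qty=5): fills=#5x#100:4@101; bids=[-] asks=[#100:1@100]
After op 9 [order #101] limit_buy(price=105, qty=5): fills=#101x#100:1@100; bids=[#101:4@105] asks=[-]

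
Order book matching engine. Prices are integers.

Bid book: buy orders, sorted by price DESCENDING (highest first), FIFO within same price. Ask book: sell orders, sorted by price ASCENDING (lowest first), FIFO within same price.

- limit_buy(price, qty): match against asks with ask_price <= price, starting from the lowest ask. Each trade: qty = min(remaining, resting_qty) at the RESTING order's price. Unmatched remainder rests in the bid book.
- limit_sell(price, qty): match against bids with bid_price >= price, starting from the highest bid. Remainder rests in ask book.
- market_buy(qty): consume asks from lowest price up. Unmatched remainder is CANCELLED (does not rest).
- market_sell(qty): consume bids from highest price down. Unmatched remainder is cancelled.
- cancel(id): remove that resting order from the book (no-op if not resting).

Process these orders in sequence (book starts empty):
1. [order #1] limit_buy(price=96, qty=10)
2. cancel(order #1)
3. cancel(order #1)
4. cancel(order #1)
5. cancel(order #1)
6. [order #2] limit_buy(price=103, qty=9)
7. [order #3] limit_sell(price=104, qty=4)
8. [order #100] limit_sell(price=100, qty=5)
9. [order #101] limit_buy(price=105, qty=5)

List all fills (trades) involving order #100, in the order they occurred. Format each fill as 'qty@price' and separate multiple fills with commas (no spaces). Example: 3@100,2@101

After op 1 [order #1] limit_buy(price=96, qty=10): fills=none; bids=[#1:10@96] asks=[-]
After op 2 cancel(order #1): fills=none; bids=[-] asks=[-]
After op 3 cancel(order #1): fills=none; bids=[-] asks=[-]
After op 4 cancel(order #1): fills=none; bids=[-] asks=[-]
After op 5 cancel(order #1): fills=none; bids=[-] asks=[-]
After op 6 [order #2] limit_buy(price=103, qty=9): fills=none; bids=[#2:9@103] asks=[-]
After op 7 [order #3] limit_sell(price=104, qty=4): fills=none; bids=[#2:9@103] asks=[#3:4@104]
After op 8 [order #100] limit_sell(price=100, qty=5): fills=#2x#100:5@103; bids=[#2:4@103] asks=[#3:4@104]
After op 9 [order #101] limit_buy(price=105, qty=5): fills=#101x#3:4@104; bids=[#101:1@105 #2:4@103] asks=[-]

Answer: 5@103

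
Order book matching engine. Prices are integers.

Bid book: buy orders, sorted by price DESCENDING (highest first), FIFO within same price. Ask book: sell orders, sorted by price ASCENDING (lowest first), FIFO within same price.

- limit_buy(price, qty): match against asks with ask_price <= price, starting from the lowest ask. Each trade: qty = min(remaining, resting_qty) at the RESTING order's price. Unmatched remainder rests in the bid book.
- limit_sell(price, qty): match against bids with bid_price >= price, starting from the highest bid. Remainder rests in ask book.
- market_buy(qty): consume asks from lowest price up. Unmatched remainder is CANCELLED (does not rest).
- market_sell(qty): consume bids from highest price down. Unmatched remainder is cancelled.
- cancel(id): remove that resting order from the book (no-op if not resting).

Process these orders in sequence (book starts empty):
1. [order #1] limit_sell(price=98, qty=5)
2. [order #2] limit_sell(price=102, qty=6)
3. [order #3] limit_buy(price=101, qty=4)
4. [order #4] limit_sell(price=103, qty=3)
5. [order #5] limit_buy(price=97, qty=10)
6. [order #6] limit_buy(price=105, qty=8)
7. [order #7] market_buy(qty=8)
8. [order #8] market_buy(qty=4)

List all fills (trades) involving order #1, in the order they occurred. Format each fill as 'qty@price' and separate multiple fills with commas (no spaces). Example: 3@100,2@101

After op 1 [order #1] limit_sell(price=98, qty=5): fills=none; bids=[-] asks=[#1:5@98]
After op 2 [order #2] limit_sell(price=102, qty=6): fills=none; bids=[-] asks=[#1:5@98 #2:6@102]
After op 3 [order #3] limit_buy(price=101, qty=4): fills=#3x#1:4@98; bids=[-] asks=[#1:1@98 #2:6@102]
After op 4 [order #4] limit_sell(price=103, qty=3): fills=none; bids=[-] asks=[#1:1@98 #2:6@102 #4:3@103]
After op 5 [order #5] limit_buy(price=97, qty=10): fills=none; bids=[#5:10@97] asks=[#1:1@98 #2:6@102 #4:3@103]
After op 6 [order #6] limit_buy(price=105, qty=8): fills=#6x#1:1@98 #6x#2:6@102 #6x#4:1@103; bids=[#5:10@97] asks=[#4:2@103]
After op 7 [order #7] market_buy(qty=8): fills=#7x#4:2@103; bids=[#5:10@97] asks=[-]
After op 8 [order #8] market_buy(qty=4): fills=none; bids=[#5:10@97] asks=[-]

Answer: 4@98,1@98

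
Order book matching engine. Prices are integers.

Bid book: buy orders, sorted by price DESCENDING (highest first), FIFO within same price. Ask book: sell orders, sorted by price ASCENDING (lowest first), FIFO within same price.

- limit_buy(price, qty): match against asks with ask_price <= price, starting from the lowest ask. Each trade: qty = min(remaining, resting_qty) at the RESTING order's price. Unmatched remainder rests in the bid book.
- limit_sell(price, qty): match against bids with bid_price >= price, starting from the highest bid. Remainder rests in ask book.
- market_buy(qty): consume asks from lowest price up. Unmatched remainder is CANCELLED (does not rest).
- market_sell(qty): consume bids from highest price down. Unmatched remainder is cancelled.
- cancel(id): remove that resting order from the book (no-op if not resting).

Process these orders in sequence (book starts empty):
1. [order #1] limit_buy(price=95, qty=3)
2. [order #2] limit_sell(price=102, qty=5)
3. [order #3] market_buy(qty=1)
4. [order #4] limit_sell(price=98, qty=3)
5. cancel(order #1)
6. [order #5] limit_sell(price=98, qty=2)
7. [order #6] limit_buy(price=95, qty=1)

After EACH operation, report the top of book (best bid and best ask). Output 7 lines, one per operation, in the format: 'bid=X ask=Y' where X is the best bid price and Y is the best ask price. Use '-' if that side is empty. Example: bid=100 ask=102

Answer: bid=95 ask=-
bid=95 ask=102
bid=95 ask=102
bid=95 ask=98
bid=- ask=98
bid=- ask=98
bid=95 ask=98

Derivation:
After op 1 [order #1] limit_buy(price=95, qty=3): fills=none; bids=[#1:3@95] asks=[-]
After op 2 [order #2] limit_sell(price=102, qty=5): fills=none; bids=[#1:3@95] asks=[#2:5@102]
After op 3 [order #3] market_buy(qty=1): fills=#3x#2:1@102; bids=[#1:3@95] asks=[#2:4@102]
After op 4 [order #4] limit_sell(price=98, qty=3): fills=none; bids=[#1:3@95] asks=[#4:3@98 #2:4@102]
After op 5 cancel(order #1): fills=none; bids=[-] asks=[#4:3@98 #2:4@102]
After op 6 [order #5] limit_sell(price=98, qty=2): fills=none; bids=[-] asks=[#4:3@98 #5:2@98 #2:4@102]
After op 7 [order #6] limit_buy(price=95, qty=1): fills=none; bids=[#6:1@95] asks=[#4:3@98 #5:2@98 #2:4@102]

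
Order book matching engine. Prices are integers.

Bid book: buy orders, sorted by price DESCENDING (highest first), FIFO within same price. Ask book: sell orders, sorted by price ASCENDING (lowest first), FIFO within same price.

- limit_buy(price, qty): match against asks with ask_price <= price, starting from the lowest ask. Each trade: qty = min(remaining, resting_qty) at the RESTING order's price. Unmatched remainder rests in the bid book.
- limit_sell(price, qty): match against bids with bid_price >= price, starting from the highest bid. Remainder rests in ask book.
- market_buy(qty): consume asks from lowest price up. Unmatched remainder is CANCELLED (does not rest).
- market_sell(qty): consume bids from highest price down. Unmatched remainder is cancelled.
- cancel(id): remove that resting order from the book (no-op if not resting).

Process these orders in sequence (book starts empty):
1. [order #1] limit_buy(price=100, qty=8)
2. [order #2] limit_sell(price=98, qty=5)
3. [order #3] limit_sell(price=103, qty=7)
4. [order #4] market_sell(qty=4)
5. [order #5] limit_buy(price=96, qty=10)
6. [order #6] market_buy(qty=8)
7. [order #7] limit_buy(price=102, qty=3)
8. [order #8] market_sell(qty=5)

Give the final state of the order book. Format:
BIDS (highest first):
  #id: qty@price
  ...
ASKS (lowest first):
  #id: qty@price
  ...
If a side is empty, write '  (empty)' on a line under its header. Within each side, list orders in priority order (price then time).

After op 1 [order #1] limit_buy(price=100, qty=8): fills=none; bids=[#1:8@100] asks=[-]
After op 2 [order #2] limit_sell(price=98, qty=5): fills=#1x#2:5@100; bids=[#1:3@100] asks=[-]
After op 3 [order #3] limit_sell(price=103, qty=7): fills=none; bids=[#1:3@100] asks=[#3:7@103]
After op 4 [order #4] market_sell(qty=4): fills=#1x#4:3@100; bids=[-] asks=[#3:7@103]
After op 5 [order #5] limit_buy(price=96, qty=10): fills=none; bids=[#5:10@96] asks=[#3:7@103]
After op 6 [order #6] market_buy(qty=8): fills=#6x#3:7@103; bids=[#5:10@96] asks=[-]
After op 7 [order #7] limit_buy(price=102, qty=3): fills=none; bids=[#7:3@102 #5:10@96] asks=[-]
After op 8 [order #8] market_sell(qty=5): fills=#7x#8:3@102 #5x#8:2@96; bids=[#5:8@96] asks=[-]

Answer: BIDS (highest first):
  #5: 8@96
ASKS (lowest first):
  (empty)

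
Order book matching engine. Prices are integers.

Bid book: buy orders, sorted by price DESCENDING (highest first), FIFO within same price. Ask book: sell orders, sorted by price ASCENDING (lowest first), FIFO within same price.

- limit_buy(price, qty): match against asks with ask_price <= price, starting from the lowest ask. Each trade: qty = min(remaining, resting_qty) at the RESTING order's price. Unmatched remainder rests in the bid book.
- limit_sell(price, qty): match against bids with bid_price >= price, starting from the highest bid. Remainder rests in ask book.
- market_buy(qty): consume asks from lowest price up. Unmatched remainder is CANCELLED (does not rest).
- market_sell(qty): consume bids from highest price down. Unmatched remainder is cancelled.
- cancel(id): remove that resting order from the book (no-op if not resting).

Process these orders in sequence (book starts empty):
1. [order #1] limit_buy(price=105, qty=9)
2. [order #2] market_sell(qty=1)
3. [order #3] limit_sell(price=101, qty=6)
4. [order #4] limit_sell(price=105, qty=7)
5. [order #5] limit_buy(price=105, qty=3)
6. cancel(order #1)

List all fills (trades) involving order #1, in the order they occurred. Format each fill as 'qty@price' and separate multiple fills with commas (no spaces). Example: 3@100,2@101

Answer: 1@105,6@105,2@105

Derivation:
After op 1 [order #1] limit_buy(price=105, qty=9): fills=none; bids=[#1:9@105] asks=[-]
After op 2 [order #2] market_sell(qty=1): fills=#1x#2:1@105; bids=[#1:8@105] asks=[-]
After op 3 [order #3] limit_sell(price=101, qty=6): fills=#1x#3:6@105; bids=[#1:2@105] asks=[-]
After op 4 [order #4] limit_sell(price=105, qty=7): fills=#1x#4:2@105; bids=[-] asks=[#4:5@105]
After op 5 [order #5] limit_buy(price=105, qty=3): fills=#5x#4:3@105; bids=[-] asks=[#4:2@105]
After op 6 cancel(order #1): fills=none; bids=[-] asks=[#4:2@105]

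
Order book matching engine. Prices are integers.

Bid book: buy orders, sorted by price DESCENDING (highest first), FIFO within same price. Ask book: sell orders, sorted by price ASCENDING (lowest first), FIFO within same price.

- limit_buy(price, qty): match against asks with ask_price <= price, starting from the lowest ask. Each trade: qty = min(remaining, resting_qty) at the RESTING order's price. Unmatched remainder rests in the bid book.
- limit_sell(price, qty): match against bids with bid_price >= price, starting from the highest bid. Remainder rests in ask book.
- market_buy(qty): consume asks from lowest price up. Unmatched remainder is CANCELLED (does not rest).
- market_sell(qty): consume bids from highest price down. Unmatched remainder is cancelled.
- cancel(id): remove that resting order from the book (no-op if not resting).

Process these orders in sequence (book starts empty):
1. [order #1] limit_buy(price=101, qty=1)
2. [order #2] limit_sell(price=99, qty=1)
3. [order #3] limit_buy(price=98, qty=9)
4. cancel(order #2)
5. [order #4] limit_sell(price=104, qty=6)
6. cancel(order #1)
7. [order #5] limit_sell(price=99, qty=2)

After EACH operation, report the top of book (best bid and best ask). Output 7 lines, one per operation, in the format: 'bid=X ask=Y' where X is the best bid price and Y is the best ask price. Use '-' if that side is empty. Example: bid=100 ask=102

After op 1 [order #1] limit_buy(price=101, qty=1): fills=none; bids=[#1:1@101] asks=[-]
After op 2 [order #2] limit_sell(price=99, qty=1): fills=#1x#2:1@101; bids=[-] asks=[-]
After op 3 [order #3] limit_buy(price=98, qty=9): fills=none; bids=[#3:9@98] asks=[-]
After op 4 cancel(order #2): fills=none; bids=[#3:9@98] asks=[-]
After op 5 [order #4] limit_sell(price=104, qty=6): fills=none; bids=[#3:9@98] asks=[#4:6@104]
After op 6 cancel(order #1): fills=none; bids=[#3:9@98] asks=[#4:6@104]
After op 7 [order #5] limit_sell(price=99, qty=2): fills=none; bids=[#3:9@98] asks=[#5:2@99 #4:6@104]

Answer: bid=101 ask=-
bid=- ask=-
bid=98 ask=-
bid=98 ask=-
bid=98 ask=104
bid=98 ask=104
bid=98 ask=99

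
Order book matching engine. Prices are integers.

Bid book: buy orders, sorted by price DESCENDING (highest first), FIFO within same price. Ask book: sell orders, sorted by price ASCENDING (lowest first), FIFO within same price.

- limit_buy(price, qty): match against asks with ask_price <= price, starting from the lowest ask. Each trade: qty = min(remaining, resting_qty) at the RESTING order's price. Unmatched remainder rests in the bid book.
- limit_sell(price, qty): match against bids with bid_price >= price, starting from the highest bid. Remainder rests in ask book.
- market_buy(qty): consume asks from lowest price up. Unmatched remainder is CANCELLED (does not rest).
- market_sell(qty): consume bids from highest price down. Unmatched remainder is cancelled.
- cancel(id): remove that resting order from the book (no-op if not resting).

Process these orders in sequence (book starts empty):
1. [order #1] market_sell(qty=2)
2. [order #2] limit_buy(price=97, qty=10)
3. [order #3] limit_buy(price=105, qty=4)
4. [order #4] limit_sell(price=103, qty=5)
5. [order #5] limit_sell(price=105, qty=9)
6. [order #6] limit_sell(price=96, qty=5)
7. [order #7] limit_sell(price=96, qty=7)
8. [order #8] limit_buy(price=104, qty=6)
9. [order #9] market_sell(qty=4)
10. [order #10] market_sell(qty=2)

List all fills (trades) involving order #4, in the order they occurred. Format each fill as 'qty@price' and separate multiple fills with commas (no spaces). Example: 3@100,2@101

Answer: 4@105,1@103

Derivation:
After op 1 [order #1] market_sell(qty=2): fills=none; bids=[-] asks=[-]
After op 2 [order #2] limit_buy(price=97, qty=10): fills=none; bids=[#2:10@97] asks=[-]
After op 3 [order #3] limit_buy(price=105, qty=4): fills=none; bids=[#3:4@105 #2:10@97] asks=[-]
After op 4 [order #4] limit_sell(price=103, qty=5): fills=#3x#4:4@105; bids=[#2:10@97] asks=[#4:1@103]
After op 5 [order #5] limit_sell(price=105, qty=9): fills=none; bids=[#2:10@97] asks=[#4:1@103 #5:9@105]
After op 6 [order #6] limit_sell(price=96, qty=5): fills=#2x#6:5@97; bids=[#2:5@97] asks=[#4:1@103 #5:9@105]
After op 7 [order #7] limit_sell(price=96, qty=7): fills=#2x#7:5@97; bids=[-] asks=[#7:2@96 #4:1@103 #5:9@105]
After op 8 [order #8] limit_buy(price=104, qty=6): fills=#8x#7:2@96 #8x#4:1@103; bids=[#8:3@104] asks=[#5:9@105]
After op 9 [order #9] market_sell(qty=4): fills=#8x#9:3@104; bids=[-] asks=[#5:9@105]
After op 10 [order #10] market_sell(qty=2): fills=none; bids=[-] asks=[#5:9@105]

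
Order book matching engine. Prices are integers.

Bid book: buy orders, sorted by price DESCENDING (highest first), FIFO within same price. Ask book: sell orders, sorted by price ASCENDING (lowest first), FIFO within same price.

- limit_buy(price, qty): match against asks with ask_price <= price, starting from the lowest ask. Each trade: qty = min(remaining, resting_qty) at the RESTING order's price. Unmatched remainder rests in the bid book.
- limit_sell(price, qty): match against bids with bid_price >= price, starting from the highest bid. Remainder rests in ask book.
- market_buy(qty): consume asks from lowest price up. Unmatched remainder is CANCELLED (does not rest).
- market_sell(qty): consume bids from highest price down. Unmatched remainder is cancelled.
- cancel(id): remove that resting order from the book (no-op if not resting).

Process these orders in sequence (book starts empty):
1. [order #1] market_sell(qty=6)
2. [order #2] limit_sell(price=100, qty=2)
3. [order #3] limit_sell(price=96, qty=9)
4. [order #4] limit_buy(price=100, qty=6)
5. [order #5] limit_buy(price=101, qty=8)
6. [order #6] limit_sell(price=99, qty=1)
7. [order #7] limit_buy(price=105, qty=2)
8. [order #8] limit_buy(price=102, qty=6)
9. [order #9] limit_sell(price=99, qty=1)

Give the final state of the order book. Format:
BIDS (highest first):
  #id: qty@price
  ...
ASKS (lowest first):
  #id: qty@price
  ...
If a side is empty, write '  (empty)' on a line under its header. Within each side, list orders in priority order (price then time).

Answer: BIDS (highest first):
  #7: 1@105
  #8: 6@102
  #5: 2@101
ASKS (lowest first):
  (empty)

Derivation:
After op 1 [order #1] market_sell(qty=6): fills=none; bids=[-] asks=[-]
After op 2 [order #2] limit_sell(price=100, qty=2): fills=none; bids=[-] asks=[#2:2@100]
After op 3 [order #3] limit_sell(price=96, qty=9): fills=none; bids=[-] asks=[#3:9@96 #2:2@100]
After op 4 [order #4] limit_buy(price=100, qty=6): fills=#4x#3:6@96; bids=[-] asks=[#3:3@96 #2:2@100]
After op 5 [order #5] limit_buy(price=101, qty=8): fills=#5x#3:3@96 #5x#2:2@100; bids=[#5:3@101] asks=[-]
After op 6 [order #6] limit_sell(price=99, qty=1): fills=#5x#6:1@101; bids=[#5:2@101] asks=[-]
After op 7 [order #7] limit_buy(price=105, qty=2): fills=none; bids=[#7:2@105 #5:2@101] asks=[-]
After op 8 [order #8] limit_buy(price=102, qty=6): fills=none; bids=[#7:2@105 #8:6@102 #5:2@101] asks=[-]
After op 9 [order #9] limit_sell(price=99, qty=1): fills=#7x#9:1@105; bids=[#7:1@105 #8:6@102 #5:2@101] asks=[-]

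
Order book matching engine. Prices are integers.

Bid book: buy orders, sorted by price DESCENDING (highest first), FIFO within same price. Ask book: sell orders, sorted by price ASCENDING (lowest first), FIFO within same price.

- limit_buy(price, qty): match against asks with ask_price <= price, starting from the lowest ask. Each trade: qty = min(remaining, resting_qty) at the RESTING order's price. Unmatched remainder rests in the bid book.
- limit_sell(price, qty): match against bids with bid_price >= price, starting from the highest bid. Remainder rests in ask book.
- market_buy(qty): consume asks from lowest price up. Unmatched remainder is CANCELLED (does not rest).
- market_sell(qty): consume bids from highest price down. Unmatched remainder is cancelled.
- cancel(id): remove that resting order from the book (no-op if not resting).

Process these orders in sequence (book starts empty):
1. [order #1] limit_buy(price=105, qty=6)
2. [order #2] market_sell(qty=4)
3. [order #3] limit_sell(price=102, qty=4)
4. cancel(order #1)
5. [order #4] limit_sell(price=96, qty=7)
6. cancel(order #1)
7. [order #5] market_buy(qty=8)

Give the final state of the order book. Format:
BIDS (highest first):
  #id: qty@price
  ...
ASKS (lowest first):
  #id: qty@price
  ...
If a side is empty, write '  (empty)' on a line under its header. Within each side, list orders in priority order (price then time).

Answer: BIDS (highest first):
  (empty)
ASKS (lowest first):
  #3: 1@102

Derivation:
After op 1 [order #1] limit_buy(price=105, qty=6): fills=none; bids=[#1:6@105] asks=[-]
After op 2 [order #2] market_sell(qty=4): fills=#1x#2:4@105; bids=[#1:2@105] asks=[-]
After op 3 [order #3] limit_sell(price=102, qty=4): fills=#1x#3:2@105; bids=[-] asks=[#3:2@102]
After op 4 cancel(order #1): fills=none; bids=[-] asks=[#3:2@102]
After op 5 [order #4] limit_sell(price=96, qty=7): fills=none; bids=[-] asks=[#4:7@96 #3:2@102]
After op 6 cancel(order #1): fills=none; bids=[-] asks=[#4:7@96 #3:2@102]
After op 7 [order #5] market_buy(qty=8): fills=#5x#4:7@96 #5x#3:1@102; bids=[-] asks=[#3:1@102]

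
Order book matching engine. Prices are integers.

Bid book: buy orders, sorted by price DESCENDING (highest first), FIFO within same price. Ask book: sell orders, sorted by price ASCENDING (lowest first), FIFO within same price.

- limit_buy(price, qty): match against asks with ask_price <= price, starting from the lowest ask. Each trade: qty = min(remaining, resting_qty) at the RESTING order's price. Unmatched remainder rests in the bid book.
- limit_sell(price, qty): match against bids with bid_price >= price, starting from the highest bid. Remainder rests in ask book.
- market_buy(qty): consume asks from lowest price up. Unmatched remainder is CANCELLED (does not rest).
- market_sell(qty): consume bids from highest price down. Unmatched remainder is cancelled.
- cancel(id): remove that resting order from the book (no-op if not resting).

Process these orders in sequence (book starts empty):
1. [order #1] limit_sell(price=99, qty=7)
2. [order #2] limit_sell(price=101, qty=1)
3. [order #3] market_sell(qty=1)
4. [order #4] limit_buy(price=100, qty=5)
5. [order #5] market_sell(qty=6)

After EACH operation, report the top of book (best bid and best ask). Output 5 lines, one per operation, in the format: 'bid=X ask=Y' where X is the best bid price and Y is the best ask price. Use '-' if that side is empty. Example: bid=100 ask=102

After op 1 [order #1] limit_sell(price=99, qty=7): fills=none; bids=[-] asks=[#1:7@99]
After op 2 [order #2] limit_sell(price=101, qty=1): fills=none; bids=[-] asks=[#1:7@99 #2:1@101]
After op 3 [order #3] market_sell(qty=1): fills=none; bids=[-] asks=[#1:7@99 #2:1@101]
After op 4 [order #4] limit_buy(price=100, qty=5): fills=#4x#1:5@99; bids=[-] asks=[#1:2@99 #2:1@101]
After op 5 [order #5] market_sell(qty=6): fills=none; bids=[-] asks=[#1:2@99 #2:1@101]

Answer: bid=- ask=99
bid=- ask=99
bid=- ask=99
bid=- ask=99
bid=- ask=99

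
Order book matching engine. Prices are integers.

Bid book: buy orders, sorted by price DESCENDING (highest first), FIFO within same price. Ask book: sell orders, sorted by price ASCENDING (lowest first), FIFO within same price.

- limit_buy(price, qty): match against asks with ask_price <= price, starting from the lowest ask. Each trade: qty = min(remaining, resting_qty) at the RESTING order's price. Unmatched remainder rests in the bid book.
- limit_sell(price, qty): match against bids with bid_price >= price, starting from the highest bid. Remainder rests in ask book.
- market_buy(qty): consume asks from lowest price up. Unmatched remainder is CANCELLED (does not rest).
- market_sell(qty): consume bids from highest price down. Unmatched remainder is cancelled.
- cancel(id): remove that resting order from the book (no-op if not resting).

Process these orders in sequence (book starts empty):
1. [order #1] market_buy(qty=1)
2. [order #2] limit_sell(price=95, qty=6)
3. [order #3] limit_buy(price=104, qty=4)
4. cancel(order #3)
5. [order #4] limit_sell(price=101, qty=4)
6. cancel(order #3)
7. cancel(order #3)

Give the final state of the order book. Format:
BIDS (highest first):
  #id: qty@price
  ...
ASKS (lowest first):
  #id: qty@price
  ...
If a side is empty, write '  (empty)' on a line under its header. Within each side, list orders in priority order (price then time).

After op 1 [order #1] market_buy(qty=1): fills=none; bids=[-] asks=[-]
After op 2 [order #2] limit_sell(price=95, qty=6): fills=none; bids=[-] asks=[#2:6@95]
After op 3 [order #3] limit_buy(price=104, qty=4): fills=#3x#2:4@95; bids=[-] asks=[#2:2@95]
After op 4 cancel(order #3): fills=none; bids=[-] asks=[#2:2@95]
After op 5 [order #4] limit_sell(price=101, qty=4): fills=none; bids=[-] asks=[#2:2@95 #4:4@101]
After op 6 cancel(order #3): fills=none; bids=[-] asks=[#2:2@95 #4:4@101]
After op 7 cancel(order #3): fills=none; bids=[-] asks=[#2:2@95 #4:4@101]

Answer: BIDS (highest first):
  (empty)
ASKS (lowest first):
  #2: 2@95
  #4: 4@101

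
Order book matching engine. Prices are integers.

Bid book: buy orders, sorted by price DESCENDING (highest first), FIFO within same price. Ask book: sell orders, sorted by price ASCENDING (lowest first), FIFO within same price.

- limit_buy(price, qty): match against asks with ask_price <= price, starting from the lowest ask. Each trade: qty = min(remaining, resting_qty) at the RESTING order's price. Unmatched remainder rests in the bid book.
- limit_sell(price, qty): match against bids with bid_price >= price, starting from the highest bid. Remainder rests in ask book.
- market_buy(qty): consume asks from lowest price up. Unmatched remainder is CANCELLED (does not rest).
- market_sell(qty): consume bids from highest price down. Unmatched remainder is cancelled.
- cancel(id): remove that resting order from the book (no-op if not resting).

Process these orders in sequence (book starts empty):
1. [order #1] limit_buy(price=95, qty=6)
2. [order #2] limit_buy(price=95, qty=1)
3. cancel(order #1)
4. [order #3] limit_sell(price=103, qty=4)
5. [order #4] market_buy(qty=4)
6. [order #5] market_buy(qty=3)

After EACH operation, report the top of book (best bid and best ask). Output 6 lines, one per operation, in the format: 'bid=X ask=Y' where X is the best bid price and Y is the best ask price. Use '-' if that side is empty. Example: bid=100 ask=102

After op 1 [order #1] limit_buy(price=95, qty=6): fills=none; bids=[#1:6@95] asks=[-]
After op 2 [order #2] limit_buy(price=95, qty=1): fills=none; bids=[#1:6@95 #2:1@95] asks=[-]
After op 3 cancel(order #1): fills=none; bids=[#2:1@95] asks=[-]
After op 4 [order #3] limit_sell(price=103, qty=4): fills=none; bids=[#2:1@95] asks=[#3:4@103]
After op 5 [order #4] market_buy(qty=4): fills=#4x#3:4@103; bids=[#2:1@95] asks=[-]
After op 6 [order #5] market_buy(qty=3): fills=none; bids=[#2:1@95] asks=[-]

Answer: bid=95 ask=-
bid=95 ask=-
bid=95 ask=-
bid=95 ask=103
bid=95 ask=-
bid=95 ask=-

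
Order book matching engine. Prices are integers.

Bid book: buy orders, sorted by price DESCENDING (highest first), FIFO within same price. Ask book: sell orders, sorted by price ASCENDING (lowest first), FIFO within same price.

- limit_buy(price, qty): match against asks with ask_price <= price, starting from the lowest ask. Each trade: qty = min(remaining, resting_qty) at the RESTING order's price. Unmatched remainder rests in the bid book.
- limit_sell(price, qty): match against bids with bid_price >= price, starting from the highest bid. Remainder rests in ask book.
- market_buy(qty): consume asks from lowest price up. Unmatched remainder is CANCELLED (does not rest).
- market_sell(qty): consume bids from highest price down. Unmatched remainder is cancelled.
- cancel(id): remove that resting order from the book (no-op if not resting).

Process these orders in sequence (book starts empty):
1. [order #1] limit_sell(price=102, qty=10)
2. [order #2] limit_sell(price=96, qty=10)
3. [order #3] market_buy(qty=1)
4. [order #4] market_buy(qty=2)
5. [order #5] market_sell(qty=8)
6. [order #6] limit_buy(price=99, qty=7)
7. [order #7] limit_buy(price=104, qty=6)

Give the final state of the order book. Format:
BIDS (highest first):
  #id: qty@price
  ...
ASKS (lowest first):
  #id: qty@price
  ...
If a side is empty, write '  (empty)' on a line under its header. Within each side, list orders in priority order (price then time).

After op 1 [order #1] limit_sell(price=102, qty=10): fills=none; bids=[-] asks=[#1:10@102]
After op 2 [order #2] limit_sell(price=96, qty=10): fills=none; bids=[-] asks=[#2:10@96 #1:10@102]
After op 3 [order #3] market_buy(qty=1): fills=#3x#2:1@96; bids=[-] asks=[#2:9@96 #1:10@102]
After op 4 [order #4] market_buy(qty=2): fills=#4x#2:2@96; bids=[-] asks=[#2:7@96 #1:10@102]
After op 5 [order #5] market_sell(qty=8): fills=none; bids=[-] asks=[#2:7@96 #1:10@102]
After op 6 [order #6] limit_buy(price=99, qty=7): fills=#6x#2:7@96; bids=[-] asks=[#1:10@102]
After op 7 [order #7] limit_buy(price=104, qty=6): fills=#7x#1:6@102; bids=[-] asks=[#1:4@102]

Answer: BIDS (highest first):
  (empty)
ASKS (lowest first):
  #1: 4@102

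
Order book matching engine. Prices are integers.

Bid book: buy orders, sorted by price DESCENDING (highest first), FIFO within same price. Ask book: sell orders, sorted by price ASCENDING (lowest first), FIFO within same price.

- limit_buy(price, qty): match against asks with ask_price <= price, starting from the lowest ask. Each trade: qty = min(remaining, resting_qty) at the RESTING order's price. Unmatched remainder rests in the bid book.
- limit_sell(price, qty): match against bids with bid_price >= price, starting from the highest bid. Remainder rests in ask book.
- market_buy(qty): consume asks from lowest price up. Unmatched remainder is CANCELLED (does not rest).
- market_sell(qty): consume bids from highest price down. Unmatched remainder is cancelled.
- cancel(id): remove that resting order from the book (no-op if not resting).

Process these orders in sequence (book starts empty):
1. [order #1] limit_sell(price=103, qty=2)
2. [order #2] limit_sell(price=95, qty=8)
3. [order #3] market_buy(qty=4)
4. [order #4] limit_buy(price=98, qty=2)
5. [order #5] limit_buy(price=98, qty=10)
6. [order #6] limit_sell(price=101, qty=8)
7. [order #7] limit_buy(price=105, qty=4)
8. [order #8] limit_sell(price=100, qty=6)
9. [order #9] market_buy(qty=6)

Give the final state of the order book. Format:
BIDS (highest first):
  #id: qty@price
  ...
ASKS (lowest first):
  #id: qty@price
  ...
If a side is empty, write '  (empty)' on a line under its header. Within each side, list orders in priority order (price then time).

After op 1 [order #1] limit_sell(price=103, qty=2): fills=none; bids=[-] asks=[#1:2@103]
After op 2 [order #2] limit_sell(price=95, qty=8): fills=none; bids=[-] asks=[#2:8@95 #1:2@103]
After op 3 [order #3] market_buy(qty=4): fills=#3x#2:4@95; bids=[-] asks=[#2:4@95 #1:2@103]
After op 4 [order #4] limit_buy(price=98, qty=2): fills=#4x#2:2@95; bids=[-] asks=[#2:2@95 #1:2@103]
After op 5 [order #5] limit_buy(price=98, qty=10): fills=#5x#2:2@95; bids=[#5:8@98] asks=[#1:2@103]
After op 6 [order #6] limit_sell(price=101, qty=8): fills=none; bids=[#5:8@98] asks=[#6:8@101 #1:2@103]
After op 7 [order #7] limit_buy(price=105, qty=4): fills=#7x#6:4@101; bids=[#5:8@98] asks=[#6:4@101 #1:2@103]
After op 8 [order #8] limit_sell(price=100, qty=6): fills=none; bids=[#5:8@98] asks=[#8:6@100 #6:4@101 #1:2@103]
After op 9 [order #9] market_buy(qty=6): fills=#9x#8:6@100; bids=[#5:8@98] asks=[#6:4@101 #1:2@103]

Answer: BIDS (highest first):
  #5: 8@98
ASKS (lowest first):
  #6: 4@101
  #1: 2@103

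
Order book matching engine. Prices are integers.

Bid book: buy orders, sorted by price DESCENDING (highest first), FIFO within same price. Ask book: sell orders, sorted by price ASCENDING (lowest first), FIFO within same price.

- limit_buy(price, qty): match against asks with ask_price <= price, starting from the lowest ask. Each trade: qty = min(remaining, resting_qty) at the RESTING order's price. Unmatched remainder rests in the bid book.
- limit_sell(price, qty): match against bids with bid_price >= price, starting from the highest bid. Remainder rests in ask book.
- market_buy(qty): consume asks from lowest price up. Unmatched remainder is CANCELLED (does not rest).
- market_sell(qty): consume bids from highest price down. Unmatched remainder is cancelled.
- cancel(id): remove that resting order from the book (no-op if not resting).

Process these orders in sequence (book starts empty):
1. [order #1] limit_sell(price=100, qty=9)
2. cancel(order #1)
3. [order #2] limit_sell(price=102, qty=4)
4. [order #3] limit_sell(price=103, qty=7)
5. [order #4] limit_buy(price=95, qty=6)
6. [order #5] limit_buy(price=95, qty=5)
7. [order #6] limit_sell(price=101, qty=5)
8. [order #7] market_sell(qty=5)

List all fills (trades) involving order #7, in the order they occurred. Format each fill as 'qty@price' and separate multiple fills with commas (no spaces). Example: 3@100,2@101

Answer: 5@95

Derivation:
After op 1 [order #1] limit_sell(price=100, qty=9): fills=none; bids=[-] asks=[#1:9@100]
After op 2 cancel(order #1): fills=none; bids=[-] asks=[-]
After op 3 [order #2] limit_sell(price=102, qty=4): fills=none; bids=[-] asks=[#2:4@102]
After op 4 [order #3] limit_sell(price=103, qty=7): fills=none; bids=[-] asks=[#2:4@102 #3:7@103]
After op 5 [order #4] limit_buy(price=95, qty=6): fills=none; bids=[#4:6@95] asks=[#2:4@102 #3:7@103]
After op 6 [order #5] limit_buy(price=95, qty=5): fills=none; bids=[#4:6@95 #5:5@95] asks=[#2:4@102 #3:7@103]
After op 7 [order #6] limit_sell(price=101, qty=5): fills=none; bids=[#4:6@95 #5:5@95] asks=[#6:5@101 #2:4@102 #3:7@103]
After op 8 [order #7] market_sell(qty=5): fills=#4x#7:5@95; bids=[#4:1@95 #5:5@95] asks=[#6:5@101 #2:4@102 #3:7@103]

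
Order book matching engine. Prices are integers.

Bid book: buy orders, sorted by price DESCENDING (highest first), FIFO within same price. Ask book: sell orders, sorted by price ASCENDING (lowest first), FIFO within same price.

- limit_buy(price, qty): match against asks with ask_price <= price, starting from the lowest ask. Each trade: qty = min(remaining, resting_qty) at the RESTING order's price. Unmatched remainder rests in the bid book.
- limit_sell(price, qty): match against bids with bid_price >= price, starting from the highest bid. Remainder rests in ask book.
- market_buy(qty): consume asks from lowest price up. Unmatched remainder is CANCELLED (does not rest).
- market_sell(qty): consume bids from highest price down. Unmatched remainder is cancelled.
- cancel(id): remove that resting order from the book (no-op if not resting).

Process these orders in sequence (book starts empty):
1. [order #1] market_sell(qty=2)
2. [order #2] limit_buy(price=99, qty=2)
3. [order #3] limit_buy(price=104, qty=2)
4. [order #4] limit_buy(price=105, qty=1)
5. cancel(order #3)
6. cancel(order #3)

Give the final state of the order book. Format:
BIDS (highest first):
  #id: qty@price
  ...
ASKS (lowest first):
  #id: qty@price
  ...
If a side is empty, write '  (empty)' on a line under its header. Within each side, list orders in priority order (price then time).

After op 1 [order #1] market_sell(qty=2): fills=none; bids=[-] asks=[-]
After op 2 [order #2] limit_buy(price=99, qty=2): fills=none; bids=[#2:2@99] asks=[-]
After op 3 [order #3] limit_buy(price=104, qty=2): fills=none; bids=[#3:2@104 #2:2@99] asks=[-]
After op 4 [order #4] limit_buy(price=105, qty=1): fills=none; bids=[#4:1@105 #3:2@104 #2:2@99] asks=[-]
After op 5 cancel(order #3): fills=none; bids=[#4:1@105 #2:2@99] asks=[-]
After op 6 cancel(order #3): fills=none; bids=[#4:1@105 #2:2@99] asks=[-]

Answer: BIDS (highest first):
  #4: 1@105
  #2: 2@99
ASKS (lowest first):
  (empty)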